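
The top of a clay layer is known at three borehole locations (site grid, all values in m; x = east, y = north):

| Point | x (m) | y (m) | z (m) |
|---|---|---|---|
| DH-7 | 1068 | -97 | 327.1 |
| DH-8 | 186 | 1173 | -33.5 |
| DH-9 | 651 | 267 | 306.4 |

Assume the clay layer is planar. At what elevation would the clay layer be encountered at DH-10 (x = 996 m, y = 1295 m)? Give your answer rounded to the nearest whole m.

Two edge vectors: DH-7→DH-8 = (-882, 1270, -360.6), DH-7→DH-9 = (-417, 364, -20.7).
Normal n = (DH-7→DH-8) × (DH-7→DH-9) = (104969.4, 132112.8, 208542).
So ∂z/∂x = −n_x/n_z = −0.50335 and ∂z/∂y = −n_y/n_z = −0.63351.
Intercept c from DH-7: 327.1 + 537.58 − 61.45 = 803.23.
At (996, 1295): z = −501.3 − 820.4 + 803.23 = -518.5 m.

-519 m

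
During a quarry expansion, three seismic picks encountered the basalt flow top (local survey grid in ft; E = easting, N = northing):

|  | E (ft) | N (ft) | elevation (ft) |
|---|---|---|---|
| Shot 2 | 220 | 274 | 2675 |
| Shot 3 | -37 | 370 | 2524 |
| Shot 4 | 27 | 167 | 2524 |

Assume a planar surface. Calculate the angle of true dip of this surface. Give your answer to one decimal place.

34.9°

Let the plane be z = a·E + b·N + c.
Shot 3−Shot 2: −257a + 96b = −151;  Shot 4−Shot 2: −193a − 107b = −151.
Solving gives a = 0.66598, b = 0.20996.
Gradient magnitude |∇z| = √(a² + b²) = √(0.44353 + 0.04408) = 0.69829.
True dip = arctan(0.69829) = 34.9°, dipping toward WSW (azimuth ≈ 253°).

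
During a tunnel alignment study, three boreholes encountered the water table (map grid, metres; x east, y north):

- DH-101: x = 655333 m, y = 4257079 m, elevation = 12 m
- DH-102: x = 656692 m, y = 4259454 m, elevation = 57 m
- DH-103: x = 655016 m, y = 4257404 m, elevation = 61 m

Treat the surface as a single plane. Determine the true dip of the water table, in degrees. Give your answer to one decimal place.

Let the plane be z = a·x + b·y + c.
DH-102−DH-101: 1359a + 2375b = 45;  DH-103−DH-101: −317a + 325b = 49.
Solving gives a = −0.08518, b = 0.06769.
Gradient magnitude |∇z| = √(a² + b²) = √(0.00726 + 0.00458) = 0.10880.
True dip = arctan(0.10880) = 6.2°, dipping toward SE (azimuth ≈ 128°).

6.2°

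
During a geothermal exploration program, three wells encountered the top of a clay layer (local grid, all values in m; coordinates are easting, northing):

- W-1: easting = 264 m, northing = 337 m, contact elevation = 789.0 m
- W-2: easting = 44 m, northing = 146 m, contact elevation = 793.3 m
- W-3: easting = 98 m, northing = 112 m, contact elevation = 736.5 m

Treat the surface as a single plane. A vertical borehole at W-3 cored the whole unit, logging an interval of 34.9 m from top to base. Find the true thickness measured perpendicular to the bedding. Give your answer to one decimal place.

Let the plane be z = a·easting + b·northing + c.
W-2−W-1: −220a − 191b = 4.3;  W-3−W-1: −166a − 225b = −52.5.
Solving gives a = −0.61790, b = 0.68921.
|∇z| = √(a²+b²) = 0.92564, so dip δ = arctan(0.92564) = 42.79°.
True thickness = vertical thickness × cos δ = 34.9 × cos 42.79° = 25.6 m.

25.6 m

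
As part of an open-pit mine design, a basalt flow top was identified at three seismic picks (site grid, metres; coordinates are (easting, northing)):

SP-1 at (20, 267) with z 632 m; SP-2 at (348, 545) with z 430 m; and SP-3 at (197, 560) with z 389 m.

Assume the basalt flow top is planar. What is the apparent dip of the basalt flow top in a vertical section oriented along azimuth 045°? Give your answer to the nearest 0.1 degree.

Two edge vectors: SP-1→SP-2 = (328, 278, -202), SP-1→SP-3 = (177, 293, -243).
Normal n = (SP-1→SP-2) × (SP-1→SP-3) = (-8368, 43950, 46898).
So ∂z/∂E = −n_x/n_z = 0.17843 and ∂z/∂N = −n_y/n_z = −0.93714.
Unit vector along 045° is (sin 45°, cos 45°) = (0.7071, 0.7071).
Slope in that direction = a·(0.7071) + b·(0.7071) = −0.53649.
Apparent dip = arctan|0.53649| = 28.2° (true dip is 43.7°, so apparent ≤ true as expected).

28.2°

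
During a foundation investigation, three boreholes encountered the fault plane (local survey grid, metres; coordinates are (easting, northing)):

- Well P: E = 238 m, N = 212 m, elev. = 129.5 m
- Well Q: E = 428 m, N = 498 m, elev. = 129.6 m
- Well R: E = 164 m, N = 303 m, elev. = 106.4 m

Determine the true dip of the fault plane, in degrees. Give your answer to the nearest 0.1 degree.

11.7°

Let the plane be z = a·E + b·N + c.
Well Q−Well P: 190a + 286b = 0.1;  Well R−Well P: −74a + 91b = −23.1.
Solving gives a = 0.17204, b = −0.11394.
Gradient magnitude |∇z| = √(a² + b²) = √(0.02960 + 0.01298) = 0.20635.
True dip = arctan(0.20635) = 11.7°, dipping toward WNW (azimuth ≈ 304°).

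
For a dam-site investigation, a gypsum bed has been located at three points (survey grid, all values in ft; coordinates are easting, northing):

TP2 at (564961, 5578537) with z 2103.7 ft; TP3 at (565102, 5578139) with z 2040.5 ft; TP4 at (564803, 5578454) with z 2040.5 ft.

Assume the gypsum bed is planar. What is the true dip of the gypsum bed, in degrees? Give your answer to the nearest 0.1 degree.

20.2°

Two edge vectors: TP2→TP3 = (141, -398, -63.2), TP2→TP4 = (-158, -83, -63.2).
Normal n = (TP2→TP3) × (TP2→TP4) = (19908, 18896.8, -74587).
So ∂z/∂easting = −n_x/n_z = 0.26691 and ∂z/∂northing = −n_y/n_z = 0.25335.
Gradient magnitude |∇z| = √(a² + b²) = √(0.07124 + 0.06419) = 0.36801.
True dip = arctan(0.36801) = 20.2°, dipping toward SW (azimuth ≈ 226°).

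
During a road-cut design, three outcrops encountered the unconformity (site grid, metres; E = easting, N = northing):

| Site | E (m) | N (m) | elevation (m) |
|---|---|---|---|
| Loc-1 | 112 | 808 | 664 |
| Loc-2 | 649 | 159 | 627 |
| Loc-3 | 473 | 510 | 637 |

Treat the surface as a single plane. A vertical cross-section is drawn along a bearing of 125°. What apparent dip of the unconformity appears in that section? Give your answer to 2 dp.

3.60°

Let the plane be z = a·E + b·N + c.
Loc-2−Loc-1: 537a − 649b = −37;  Loc-3−Loc-1: 361a − 298b = −27.
Solving gives a = −0.08749, b = −0.01538.
Unit vector along 125° is (sin 125°, cos 125°) = (0.8192, -0.5736).
Slope in that direction = a·(0.8192) + b·(-0.5736) = −0.06284.
Apparent dip = arctan|0.06284| = 3.60° (true dip is 5.1°, so apparent ≤ true as expected).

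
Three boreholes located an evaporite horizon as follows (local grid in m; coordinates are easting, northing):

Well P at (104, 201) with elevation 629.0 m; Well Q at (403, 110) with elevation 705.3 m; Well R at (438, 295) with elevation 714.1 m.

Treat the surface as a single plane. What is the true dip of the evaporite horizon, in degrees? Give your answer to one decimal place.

Let the plane be z = a·easting + b·northing + c.
Well Q−Well P: 299a − 91b = 76.3;  Well R−Well P: 334a + 94b = 85.1.
Solving gives a = 0.25498, b = −0.00067.
Gradient magnitude |∇z| = √(a² + b²) = √(0.06501 + 0.00000) = 0.25498.
True dip = arctan(0.25498) = 14.3°, dipping toward W (azimuth ≈ 270°).

14.3°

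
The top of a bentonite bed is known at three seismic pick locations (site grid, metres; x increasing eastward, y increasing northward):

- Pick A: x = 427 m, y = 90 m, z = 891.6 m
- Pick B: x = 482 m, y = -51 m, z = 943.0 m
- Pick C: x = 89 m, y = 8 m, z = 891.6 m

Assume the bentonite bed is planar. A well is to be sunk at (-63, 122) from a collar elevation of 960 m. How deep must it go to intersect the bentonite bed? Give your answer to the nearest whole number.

119 m

Two edge vectors: Pick A→Pick B = (55, -141, 51.4), Pick A→Pick C = (-338, -82, 0).
Normal n = (Pick A→Pick B) × (Pick A→Pick C) = (4214.8, -17373.2, -52168).
So ∂z/∂x = −n_x/n_z = 0.08079 and ∂z/∂y = −n_y/n_z = −0.33302.
Intercept c from Pick A: 891.6 − 34.50 + 29.97 = 887.07.
At (-63, 122): z_contact = −5.1 − 40.6 + 887.07 = 841.4 m.
Depth below ground = 960 − 841.4 = 119 m.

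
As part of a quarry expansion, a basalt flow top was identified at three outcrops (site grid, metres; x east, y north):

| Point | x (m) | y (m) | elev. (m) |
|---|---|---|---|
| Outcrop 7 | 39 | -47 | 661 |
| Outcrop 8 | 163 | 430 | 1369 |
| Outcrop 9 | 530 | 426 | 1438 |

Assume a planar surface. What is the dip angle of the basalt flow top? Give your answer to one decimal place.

55.3°

Two edge vectors: Outcrop 7→Outcrop 8 = (124, 477, 708), Outcrop 7→Outcrop 9 = (491, 473, 777).
Normal n = (Outcrop 7→Outcrop 8) × (Outcrop 7→Outcrop 9) = (35745, 251280, -175555).
So ∂z/∂x = −n_x/n_z = 0.20361 and ∂z/∂y = −n_y/n_z = 1.43135.
Gradient magnitude |∇z| = √(a² + b²) = √(0.04146 + 2.04875) = 1.44576.
True dip = arctan(1.44576) = 55.3°, dipping toward S (azimuth ≈ 188°).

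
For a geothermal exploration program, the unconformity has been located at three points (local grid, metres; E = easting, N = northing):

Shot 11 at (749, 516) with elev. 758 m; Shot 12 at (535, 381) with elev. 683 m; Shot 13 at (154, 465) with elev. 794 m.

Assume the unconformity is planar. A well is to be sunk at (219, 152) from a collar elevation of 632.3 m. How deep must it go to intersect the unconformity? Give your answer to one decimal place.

Two edge vectors: Shot 11→Shot 12 = (-214, -135, -75), Shot 11→Shot 13 = (-595, -51, 36).
Normal n = (Shot 11→Shot 12) × (Shot 11→Shot 13) = (-8685, 52329, -69411).
So ∂z/∂E = −n_x/n_z = −0.12512 and ∂z/∂N = −n_y/n_z = 0.75390.
Intercept c from Shot 11: 758 + 93.72 − 389.01 = 462.71.
At (219, 152): z_contact = −27.40 + 114.59 + 462.71 = 549.90 m.
Depth below ground = 632.3 − 549.90 = 82.4 m.

82.4 m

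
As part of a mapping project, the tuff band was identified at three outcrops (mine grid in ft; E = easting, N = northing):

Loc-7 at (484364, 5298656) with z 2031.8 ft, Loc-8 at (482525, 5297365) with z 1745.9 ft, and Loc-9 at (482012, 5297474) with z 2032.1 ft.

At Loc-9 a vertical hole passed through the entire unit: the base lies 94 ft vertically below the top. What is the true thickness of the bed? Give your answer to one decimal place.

Two edge vectors: Loc-7→Loc-8 = (-1839, -1291, -285.9), Loc-7→Loc-9 = (-2352, -1182, 0.3).
Normal n = (Loc-7→Loc-8) × (Loc-7→Loc-9) = (-338321.1, 672988.5, -862734).
So ∂z/∂E = −n_x/n_z = −0.39215 and ∂z/∂N = −n_y/n_z = 0.78006.
|∇z| = √(a²+b²) = 0.87309, so dip δ = arctan(0.87309) = 41.12°.
True thickness = vertical thickness × cos δ = 94 × cos 41.12° = 70.8 ft.

70.8 ft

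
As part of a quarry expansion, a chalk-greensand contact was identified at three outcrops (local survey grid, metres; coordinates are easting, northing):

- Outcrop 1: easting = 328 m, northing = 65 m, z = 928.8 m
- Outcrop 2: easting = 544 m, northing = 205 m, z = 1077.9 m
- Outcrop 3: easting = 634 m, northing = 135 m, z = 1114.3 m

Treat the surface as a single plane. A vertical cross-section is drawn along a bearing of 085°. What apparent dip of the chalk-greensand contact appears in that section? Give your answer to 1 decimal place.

29.9°

Let the plane be z = a·easting + b·northing + c.
Outcrop 2−Outcrop 1: 216a + 140b = 149.1;  Outcrop 3−Outcrop 1: 306a + 70b = 185.5.
Solving gives a = 0.56035, b = 0.20045.
Unit vector along 085° is (sin 85°, cos 85°) = (0.9962, 0.0872).
Slope in that direction = a·(0.9962) + b·(0.0872) = 0.57569.
Apparent dip = arctan|0.57569| = 29.9° (true dip is 30.8°, so apparent ≤ true as expected).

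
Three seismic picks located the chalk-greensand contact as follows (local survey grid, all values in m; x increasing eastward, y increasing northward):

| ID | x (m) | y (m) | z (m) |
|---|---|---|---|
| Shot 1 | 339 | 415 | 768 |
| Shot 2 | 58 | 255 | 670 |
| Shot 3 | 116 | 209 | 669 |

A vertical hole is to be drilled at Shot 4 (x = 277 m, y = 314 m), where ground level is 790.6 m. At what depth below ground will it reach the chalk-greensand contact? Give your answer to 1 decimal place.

Two edge vectors: Shot 1→Shot 2 = (-281, -160, -98), Shot 1→Shot 3 = (-223, -206, -99).
Normal n = (Shot 1→Shot 2) × (Shot 1→Shot 3) = (-4348, -5965, 22206).
So ∂z/∂x = −n_x/n_z = 0.19580 and ∂z/∂y = −n_y/n_z = 0.26862.
Intercept c from Shot 1: 768 − 66.38 − 111.48 = 590.15.
At (277, 314): z_contact = 54.24 + 84.35 + 590.15 = 728.73 m.
Depth below ground = 790.6 − 728.73 = 61.9 m.

61.9 m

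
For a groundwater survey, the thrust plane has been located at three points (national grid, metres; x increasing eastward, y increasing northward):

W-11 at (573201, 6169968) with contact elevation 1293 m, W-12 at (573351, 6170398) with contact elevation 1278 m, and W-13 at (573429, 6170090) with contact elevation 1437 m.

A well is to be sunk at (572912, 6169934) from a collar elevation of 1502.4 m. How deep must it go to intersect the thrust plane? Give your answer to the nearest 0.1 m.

Two edge vectors: W-11→W-12 = (150, 430, -15), W-11→W-13 = (228, 122, 144).
Normal n = (W-11→W-12) × (W-11→W-13) = (63750, -25020, -79740).
So ∂z/∂x = −n_x/n_z = 0.799473288 and ∂z/∂y = −n_y/n_z = −0.313769752.
Intercept c from W-11: 1293 − 458258.89 + 1935949.33 = 1478983.44.
At (572912, 6169934): z_contact = 458027.84 − 1935938.66 + 1478983.44 = 1072.62 m.
Depth below ground = 1502.4 − 1072.62 = 429.8 m.

429.8 m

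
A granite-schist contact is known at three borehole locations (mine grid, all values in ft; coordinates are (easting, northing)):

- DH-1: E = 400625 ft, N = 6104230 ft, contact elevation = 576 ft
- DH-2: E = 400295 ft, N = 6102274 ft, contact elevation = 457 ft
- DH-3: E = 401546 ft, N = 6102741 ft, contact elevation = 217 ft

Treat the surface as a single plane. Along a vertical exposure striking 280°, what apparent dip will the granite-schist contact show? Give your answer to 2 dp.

13.65°

Two edge vectors: DH-1→DH-2 = (-330, -1956, -119), DH-1→DH-3 = (921, -1489, -359).
Normal n = (DH-1→DH-2) × (DH-1→DH-3) = (525013, -228069, 2292846).
So ∂z/∂E = −n_x/n_z = −0.22898 and ∂z/∂N = −n_y/n_z = 0.09947.
Unit vector along 280° is (sin 280°, cos 280°) = (-0.9848, 0.1736).
Slope in that direction = a·(-0.9848) + b·(0.1736) = 0.24277.
Apparent dip = arctan|0.24277| = 13.65° (true dip is 14.0°, so apparent ≤ true as expected).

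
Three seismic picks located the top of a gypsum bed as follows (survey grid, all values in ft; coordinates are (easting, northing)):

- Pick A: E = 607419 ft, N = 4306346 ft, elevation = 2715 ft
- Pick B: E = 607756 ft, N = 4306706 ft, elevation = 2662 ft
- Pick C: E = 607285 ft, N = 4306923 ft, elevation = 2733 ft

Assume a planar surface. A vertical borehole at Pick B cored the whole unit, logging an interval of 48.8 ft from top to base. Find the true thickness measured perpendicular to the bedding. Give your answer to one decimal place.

Let the plane be z = a·E + b·N + c.
Pick B−Pick A: 337a + 360b = −53;  Pick C−Pick A: −134a + 577b = 18.
Solving gives a = −0.15271, b = −0.00427.
|∇z| = √(a²+b²) = 0.15277, so dip δ = arctan(0.15277) = 8.69°.
True thickness = vertical thickness × cos δ = 48.8 × cos 8.69° = 48.2 ft.

48.2 ft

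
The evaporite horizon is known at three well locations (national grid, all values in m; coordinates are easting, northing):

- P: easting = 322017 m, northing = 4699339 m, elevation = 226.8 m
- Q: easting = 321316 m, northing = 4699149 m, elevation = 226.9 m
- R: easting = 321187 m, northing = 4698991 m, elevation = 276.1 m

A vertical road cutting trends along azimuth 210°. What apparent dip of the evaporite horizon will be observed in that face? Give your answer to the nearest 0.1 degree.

16.3°

Let the plane be z = a·easting + b·northing + c.
Q−P: −701a − 190b = 0.1;  R−P: −830a − 348b = 49.3.
Solving gives a = 0.10820, b = −0.39973.
Unit vector along 210° is (sin 210°, cos 210°) = (-0.5000, -0.8660).
Slope in that direction = a·(-0.5000) + b·(-0.8660) = 0.29208.
Apparent dip = arctan|0.29208| = 16.3° (true dip is 22.5°, so apparent ≤ true as expected).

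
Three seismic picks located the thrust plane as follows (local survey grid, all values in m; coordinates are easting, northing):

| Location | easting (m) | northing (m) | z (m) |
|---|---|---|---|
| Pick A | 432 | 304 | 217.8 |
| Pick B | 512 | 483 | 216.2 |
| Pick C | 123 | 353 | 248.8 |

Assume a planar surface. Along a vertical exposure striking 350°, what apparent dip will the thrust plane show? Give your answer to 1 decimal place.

Let the plane be z = a·easting + b·northing + c.
Pick B−Pick A: 80a + 179b = −1.6;  Pick C−Pick A: −309a + 49b = 31.
Solving gives a = −0.09501, b = 0.03352.
Unit vector along 350° is (sin 350°, cos 350°) = (-0.1736, 0.9848).
Slope in that direction = a·(-0.1736) + b·(0.9848) = 0.04951.
Apparent dip = arctan|0.04951| = 2.8° (true dip is 5.8°, so apparent ≤ true as expected).

2.8°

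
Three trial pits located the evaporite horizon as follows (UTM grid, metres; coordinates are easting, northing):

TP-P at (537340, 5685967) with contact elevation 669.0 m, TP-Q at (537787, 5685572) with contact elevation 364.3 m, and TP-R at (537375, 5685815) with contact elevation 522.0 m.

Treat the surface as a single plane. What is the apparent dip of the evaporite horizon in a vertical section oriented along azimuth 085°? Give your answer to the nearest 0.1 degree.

Let the plane be z = a·easting + b·northing + c.
TP-Q−TP-P: 447a − 395b = −304.7;  TP-R−TP-P: 35a − 152b = −147.
Solving gives a = 0.21713, b = 1.01710.
Unit vector along 085° is (sin 85°, cos 85°) = (0.9962, 0.0872).
Slope in that direction = a·(0.9962) + b·(0.0872) = 0.30495.
Apparent dip = arctan|0.30495| = 17.0° (true dip is 46.1°, so apparent ≤ true as expected).

17.0°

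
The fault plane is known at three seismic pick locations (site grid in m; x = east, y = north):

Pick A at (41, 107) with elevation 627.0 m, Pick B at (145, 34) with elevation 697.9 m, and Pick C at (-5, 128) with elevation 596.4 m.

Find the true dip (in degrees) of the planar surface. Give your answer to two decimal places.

Two edge vectors: Pick A→Pick B = (104, -73, 70.9), Pick A→Pick C = (-46, 21, -30.6).
Normal n = (Pick A→Pick B) × (Pick A→Pick C) = (744.9, -79, -1174).
So ∂z/∂x = −n_x/n_z = 0.63450 and ∂z/∂y = −n_y/n_z = −0.06729.
Gradient magnitude |∇z| = √(a² + b²) = √(0.40259 + 0.00453) = 0.63806.
True dip = arctan(0.63806) = 32.54°, dipping toward W (azimuth ≈ 276°).

32.54°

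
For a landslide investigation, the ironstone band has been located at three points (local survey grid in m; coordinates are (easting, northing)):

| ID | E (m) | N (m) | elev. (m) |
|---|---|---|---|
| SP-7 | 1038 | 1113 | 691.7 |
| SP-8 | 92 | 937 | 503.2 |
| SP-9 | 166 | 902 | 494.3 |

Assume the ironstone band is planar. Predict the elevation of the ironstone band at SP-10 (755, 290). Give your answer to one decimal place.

Two edge vectors: SP-7→SP-8 = (-946, -176, -188.5), SP-7→SP-9 = (-872, -211, -197.4).
Normal n = (SP-7→SP-8) × (SP-7→SP-9) = (-5031.1, -22368.4, 46134).
So ∂z/∂E = −n_x/n_z = 0.109054 and ∂z/∂N = −n_y/n_z = 0.484857.
Intercept c from SP-7: 691.7 − 113.20 − 539.65 = 38.86.
At (755, 290): z = 82.3 + 140.6 + 38.86 = 261.8 m.

261.8 m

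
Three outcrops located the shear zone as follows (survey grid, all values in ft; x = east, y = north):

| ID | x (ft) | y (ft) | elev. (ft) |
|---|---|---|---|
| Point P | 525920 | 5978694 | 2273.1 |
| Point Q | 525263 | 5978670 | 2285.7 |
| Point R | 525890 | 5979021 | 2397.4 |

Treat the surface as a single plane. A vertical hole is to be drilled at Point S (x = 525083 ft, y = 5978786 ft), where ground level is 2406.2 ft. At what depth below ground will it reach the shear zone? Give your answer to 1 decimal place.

Two edge vectors: Point P→Point Q = (-657, -24, 12.6), Point P→Point R = (-30, 327, 124.3).
Normal n = (Point P→Point Q) × (Point P→Point R) = (-7103.4, 81287.1, -215559).
So ∂z/∂x = −n_x/n_z = −0.032953391 and ∂z/∂y = −n_y/n_z = 0.377099077.
Intercept c from Point P: 2273.1 + 17330.85 − 2254559.99 = −2234956.04.
At (525083, 5978786): z_contact = −17303.27 + 2254594.68 − 2234956.04 = 2335.38 ft.
Depth below ground = 2406.2 − 2335.38 = 70.8 ft.

70.8 ft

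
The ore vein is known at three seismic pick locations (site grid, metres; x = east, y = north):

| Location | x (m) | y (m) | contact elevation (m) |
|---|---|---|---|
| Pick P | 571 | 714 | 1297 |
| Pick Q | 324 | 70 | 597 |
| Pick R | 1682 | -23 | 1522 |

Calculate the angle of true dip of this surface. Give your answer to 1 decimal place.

47.5°

Two edge vectors: Pick P→Pick Q = (-247, -644, -700), Pick P→Pick R = (1111, -737, 225).
Normal n = (Pick P→Pick Q) × (Pick P→Pick R) = (-660800, -722125, 897523).
So ∂z/∂x = −n_x/n_z = 0.73625 and ∂z/∂y = −n_y/n_z = 0.80458.
Gradient magnitude |∇z| = √(a² + b²) = √(0.54206 + 0.64734) = 1.09060.
True dip = arctan(1.09060) = 47.5°, dipping toward SW (azimuth ≈ 222°).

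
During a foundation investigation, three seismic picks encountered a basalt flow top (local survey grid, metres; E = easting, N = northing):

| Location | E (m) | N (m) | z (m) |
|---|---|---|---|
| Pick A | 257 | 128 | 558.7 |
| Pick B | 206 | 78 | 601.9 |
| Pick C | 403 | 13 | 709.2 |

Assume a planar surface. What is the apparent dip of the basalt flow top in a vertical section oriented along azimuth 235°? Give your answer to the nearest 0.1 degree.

24.2°

Two edge vectors: Pick A→Pick B = (-51, -50, 43.2), Pick A→Pick C = (146, -115, 150.5).
Normal n = (Pick A→Pick B) × (Pick A→Pick C) = (-2557, 13982.7, 13165).
So ∂z/∂E = −n_x/n_z = 0.19423 and ∂z/∂N = −n_y/n_z = −1.06211.
Unit vector along 235° is (sin 235°, cos 235°) = (-0.8192, -0.5736).
Slope in that direction = a·(-0.8192) + b·(-0.5736) = 0.45010.
Apparent dip = arctan|0.45010| = 24.2° (true dip is 47.2°, so apparent ≤ true as expected).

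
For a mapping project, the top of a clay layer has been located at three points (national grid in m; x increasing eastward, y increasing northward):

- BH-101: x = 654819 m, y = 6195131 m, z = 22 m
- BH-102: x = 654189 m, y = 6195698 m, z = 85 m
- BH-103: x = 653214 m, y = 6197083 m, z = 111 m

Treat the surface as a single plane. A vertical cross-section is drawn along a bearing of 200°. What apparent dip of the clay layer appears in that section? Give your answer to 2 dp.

Let the plane be z = a·x + b·y + c.
BH-102−BH-101: −630a + 567b = 63;  BH-103−BH-101: −1605a + 1952b = 89.
Solving gives a = −0.22680, b = −0.14089.
Unit vector along 200° is (sin 200°, cos 200°) = (-0.3420, -0.9397).
Slope in that direction = a·(-0.3420) + b·(-0.9397) = 0.20996.
Apparent dip = arctan|0.20996| = 11.86° (true dip is 14.9°, so apparent ≤ true as expected).

11.86°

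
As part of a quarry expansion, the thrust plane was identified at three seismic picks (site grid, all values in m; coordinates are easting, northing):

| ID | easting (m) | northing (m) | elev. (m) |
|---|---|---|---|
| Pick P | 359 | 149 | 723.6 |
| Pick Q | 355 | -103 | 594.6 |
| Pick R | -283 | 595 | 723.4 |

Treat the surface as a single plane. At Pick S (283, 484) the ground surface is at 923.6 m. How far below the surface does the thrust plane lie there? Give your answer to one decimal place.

Let the plane be z = a·easting + b·northing + c.
Pick Q−Pick P: −4a − 252b = −129;  Pick R−Pick P: −642a + 446b = −0.2.
Solving gives a = 0.35205, b = 0.50632.
Then c = 723.6 − a·359 − b·149 = 521.77.
At (283, 484): z_contact = 99.63 + 245.06 + 521.77 = 866.46 m.
Depth below ground = 923.6 − 866.46 = 57.1 m.

57.1 m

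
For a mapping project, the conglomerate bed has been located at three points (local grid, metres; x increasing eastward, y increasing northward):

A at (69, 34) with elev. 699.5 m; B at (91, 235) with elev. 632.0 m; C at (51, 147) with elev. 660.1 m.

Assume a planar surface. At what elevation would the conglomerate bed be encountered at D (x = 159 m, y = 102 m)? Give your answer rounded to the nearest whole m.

Let the plane be z = a·x + b·y + c.
B−A: 22a + 201b = −67.5;  C−A: −18a + 113b = −39.4.
Solving gives a = 0.04782, b = −0.34106.
Then c = 699.5 − a·69 − b·34 = 707.80.
At (159, 102): z = 7.6 − 34.8 + 707.80 = 680.6 m.

681 m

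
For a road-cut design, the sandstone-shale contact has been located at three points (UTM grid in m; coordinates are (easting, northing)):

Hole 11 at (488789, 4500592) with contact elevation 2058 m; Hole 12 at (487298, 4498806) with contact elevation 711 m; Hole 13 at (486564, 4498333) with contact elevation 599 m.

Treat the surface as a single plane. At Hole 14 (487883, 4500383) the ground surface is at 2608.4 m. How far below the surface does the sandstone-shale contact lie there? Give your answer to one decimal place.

Let the plane be z = a·E + b·N + c.
Hole 12−Hole 11: −1491a − 1786b = −1347;  Hole 13−Hole 11: −2225a − 2259b = −1459.
Solving gives a = −0.721665365, b = 1.356664647.
Then c = 2058 − a·488789 − b·4500592 = −5750993.96.
At (487883, 4500383): z_contact = −352088.26 + 6105510.51 − 5750993.96 = 2428.29 m.
Depth below ground = 2608.4 − 2428.29 = 180.1 m.

180.1 m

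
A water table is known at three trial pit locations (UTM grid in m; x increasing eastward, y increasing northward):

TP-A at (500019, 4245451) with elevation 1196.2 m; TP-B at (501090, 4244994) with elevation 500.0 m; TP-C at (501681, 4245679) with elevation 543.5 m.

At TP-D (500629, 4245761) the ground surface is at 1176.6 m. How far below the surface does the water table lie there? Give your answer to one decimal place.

Two edge vectors: TP-A→TP-B = (1071, -457, -696.2), TP-A→TP-C = (1662, 228, -652.7).
Normal n = (TP-A→TP-B) × (TP-A→TP-C) = (457017.5, -458042.7, 1003722).
So ∂z/∂x = −n_x/n_z = −0.455322789 and ∂z/∂y = −n_y/n_z = 0.456344187.
Intercept c from TP-A: 1196.2 + 227670.05 − 1937386.88 = −1708520.64.
At (500629, 4245761): z_contact = −227947.79 + 1937528.35 − 1708520.64 = 1059.92 m.
Depth below ground = 1176.6 − 1059.92 = 116.7 m.

116.7 m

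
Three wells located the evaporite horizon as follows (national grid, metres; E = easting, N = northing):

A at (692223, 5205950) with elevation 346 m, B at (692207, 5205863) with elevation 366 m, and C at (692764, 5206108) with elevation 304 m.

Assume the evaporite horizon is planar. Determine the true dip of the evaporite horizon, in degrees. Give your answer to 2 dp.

Two edge vectors: A→B = (-16, -87, 20), A→C = (541, 158, -42).
Normal n = (A→B) × (A→C) = (494, 10148, 44539).
So ∂z/∂E = −n_x/n_z = −0.01109 and ∂z/∂N = −n_y/n_z = −0.22785.
Gradient magnitude |∇z| = √(a² + b²) = √(0.00012 + 0.05191) = 0.22812.
True dip = arctan(0.22812) = 12.85°, dipping toward N (azimuth ≈ 003°).

12.85°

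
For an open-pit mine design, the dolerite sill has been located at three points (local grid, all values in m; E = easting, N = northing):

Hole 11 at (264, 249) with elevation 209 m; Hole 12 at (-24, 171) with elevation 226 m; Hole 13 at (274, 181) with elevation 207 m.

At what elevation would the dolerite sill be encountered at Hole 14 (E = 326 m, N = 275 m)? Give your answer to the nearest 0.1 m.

205.5 m

Let the plane be z = a·E + b·N + c.
Hole 12−Hole 11: −288a − 78b = 17;  Hole 13−Hole 11: 10a − 68b = −2.
Solving gives a = −0.06443, b = 0.01994.
Then c = 209 − a·264 − b·249 = 221.04.
At (326, 275): z = −21.0 + 5.5 + 221.04 = 205.5 m.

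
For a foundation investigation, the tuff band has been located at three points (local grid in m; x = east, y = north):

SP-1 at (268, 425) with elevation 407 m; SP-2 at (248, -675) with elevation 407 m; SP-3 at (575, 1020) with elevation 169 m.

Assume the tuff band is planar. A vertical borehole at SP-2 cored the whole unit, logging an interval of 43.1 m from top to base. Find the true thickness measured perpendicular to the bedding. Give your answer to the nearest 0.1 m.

Let the plane be z = a·x + b·y + c.
SP-2−SP-1: −20a − 1100b = 0;  SP-3−SP-1: 307a + 595b = −238.
Solving gives a = −0.80356, b = 0.01461.
|∇z| = √(a²+b²) = 0.80369, so dip δ = arctan(0.80369) = 38.79°.
True thickness = vertical thickness × cos δ = 43.1 × cos 38.79° = 33.6 m.

33.6 m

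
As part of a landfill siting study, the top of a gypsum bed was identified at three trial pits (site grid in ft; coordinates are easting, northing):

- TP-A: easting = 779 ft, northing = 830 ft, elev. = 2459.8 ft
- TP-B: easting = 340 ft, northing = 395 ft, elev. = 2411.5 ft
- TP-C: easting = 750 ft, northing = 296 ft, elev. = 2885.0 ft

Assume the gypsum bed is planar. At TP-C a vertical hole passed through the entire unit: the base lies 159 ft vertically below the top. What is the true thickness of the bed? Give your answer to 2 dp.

98.20 ft

Let the plane be z = a·easting + b·northing + c.
TP-B−TP-A: −439a − 435b = −48.3;  TP-C−TP-A: −29a − 534b = 425.2.
Solving gives a = 0.95015, b = −0.84785.
|∇z| = √(a²+b²) = 1.27344, so dip δ = arctan(1.27344) = 51.86°.
True thickness = vertical thickness × cos δ = 159 × cos 51.86° = 98.20 ft.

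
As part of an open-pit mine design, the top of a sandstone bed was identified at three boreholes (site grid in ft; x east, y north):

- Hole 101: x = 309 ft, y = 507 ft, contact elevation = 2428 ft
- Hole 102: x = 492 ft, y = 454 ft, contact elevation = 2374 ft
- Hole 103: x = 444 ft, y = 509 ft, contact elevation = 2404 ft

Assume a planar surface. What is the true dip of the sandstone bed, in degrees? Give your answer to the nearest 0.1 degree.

Two edge vectors: Hole 101→Hole 102 = (183, -53, -54), Hole 101→Hole 103 = (135, 2, -24).
Normal n = (Hole 101→Hole 102) × (Hole 101→Hole 103) = (1380, -2898, 7521).
So ∂z/∂x = −n_x/n_z = −0.18349 and ∂z/∂y = −n_y/n_z = 0.38532.
Gradient magnitude |∇z| = √(a² + b²) = √(0.03367 + 0.14847) = 0.42678.
True dip = arctan(0.42678) = 23.1°, dipping toward SSE (azimuth ≈ 155°).

23.1°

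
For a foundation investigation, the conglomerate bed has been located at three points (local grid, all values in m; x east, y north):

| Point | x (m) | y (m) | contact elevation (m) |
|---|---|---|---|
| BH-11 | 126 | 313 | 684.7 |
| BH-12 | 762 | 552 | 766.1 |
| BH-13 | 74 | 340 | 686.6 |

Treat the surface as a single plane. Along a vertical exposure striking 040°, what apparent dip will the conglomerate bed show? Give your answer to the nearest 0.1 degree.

10.1°

Let the plane be z = a·x + b·y + c.
BH-12−BH-11: 636a + 239b = 81.4;  BH-13−BH-11: −52a + 27b = 1.9.
Solving gives a = 0.05891, b = 0.18382.
Unit vector along 040° is (sin 40°, cos 40°) = (0.6428, 0.7660).
Slope in that direction = a·(0.6428) + b·(0.7660) = 0.17868.
Apparent dip = arctan|0.17868| = 10.1° (true dip is 10.9°, so apparent ≤ true as expected).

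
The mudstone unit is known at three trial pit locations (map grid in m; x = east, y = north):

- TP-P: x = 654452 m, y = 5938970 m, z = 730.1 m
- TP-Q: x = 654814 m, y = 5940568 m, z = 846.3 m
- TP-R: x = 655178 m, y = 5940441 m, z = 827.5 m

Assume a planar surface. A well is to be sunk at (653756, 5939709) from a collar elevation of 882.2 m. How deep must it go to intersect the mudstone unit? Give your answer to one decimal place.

Two edge vectors: TP-P→TP-Q = (362, 1598, 116.2), TP-P→TP-R = (726, 1471, 97.4).
Normal n = (TP-P→TP-Q) × (TP-P→TP-R) = (-15285, 49102.4, -627646).
So ∂z/∂x = −n_x/n_z = −0.024352900 and ∂z/∂y = −n_y/n_z = 0.078232634.
Intercept c from TP-P: 730.1 + 15937.80 − 464621.27 = −447953.36.
At (653756, 5939709): z_contact = −15920.85 + 464679.08 − 447953.36 = 804.86 m.
Depth below ground = 882.2 − 804.86 = 77.3 m.

77.3 m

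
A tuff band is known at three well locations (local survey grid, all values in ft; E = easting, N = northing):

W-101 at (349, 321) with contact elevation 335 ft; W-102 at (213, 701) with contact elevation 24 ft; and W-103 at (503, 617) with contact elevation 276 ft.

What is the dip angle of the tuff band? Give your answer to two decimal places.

Let the plane be z = a·E + b·N + c.
W-102−W-101: −136a + 380b = −311;  W-103−W-101: 154a + 296b = −59.
Solving gives a = 0.70499, b = −0.56611.
Gradient magnitude |∇z| = √(a² + b²) = √(0.49701 + 0.32048) = 0.90415.
True dip = arctan(0.90415) = 42.12°, dipping toward NW (azimuth ≈ 309°).

42.12°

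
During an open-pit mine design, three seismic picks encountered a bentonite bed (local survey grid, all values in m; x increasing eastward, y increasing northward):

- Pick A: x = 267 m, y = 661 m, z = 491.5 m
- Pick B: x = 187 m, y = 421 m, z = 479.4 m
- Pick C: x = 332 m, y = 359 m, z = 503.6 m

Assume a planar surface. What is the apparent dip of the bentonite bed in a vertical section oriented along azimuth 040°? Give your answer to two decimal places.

5.85°

Let the plane be z = a·x + b·y + c.
Pick B−Pick A: −80a − 240b = −12.1;  Pick C−Pick A: 65a − 302b = 12.1.
Solving gives a = 0.16494, b = −0.00456.
Unit vector along 040° is (sin 40°, cos 40°) = (0.6428, 0.7660).
Slope in that direction = a·(0.6428) + b·(0.7660) = 0.10253.
Apparent dip = arctan|0.10253| = 5.85° (true dip is 9.4°, so apparent ≤ true as expected).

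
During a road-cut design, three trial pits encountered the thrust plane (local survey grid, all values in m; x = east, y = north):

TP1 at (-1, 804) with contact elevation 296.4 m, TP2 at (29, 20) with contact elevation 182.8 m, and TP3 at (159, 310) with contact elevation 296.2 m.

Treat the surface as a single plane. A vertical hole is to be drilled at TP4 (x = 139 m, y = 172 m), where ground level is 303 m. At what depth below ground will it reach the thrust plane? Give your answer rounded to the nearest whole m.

Two edge vectors: TP1→TP2 = (30, -784, -113.6), TP1→TP3 = (160, -494, -0.2).
Normal n = (TP1→TP2) × (TP1→TP3) = (-55961.6, -18170, 110620).
So ∂z/∂x = −n_x/n_z = 0.50589 and ∂z/∂y = −n_y/n_z = 0.16426.
Intercept c from TP1: 296.4 + 0.51 − 132.06 = 164.84.
At (139, 172): z_contact = 70.3 + 28.3 + 164.84 = 263.4 m.
Depth below ground = 303 − 263.4 = 40 m.

40 m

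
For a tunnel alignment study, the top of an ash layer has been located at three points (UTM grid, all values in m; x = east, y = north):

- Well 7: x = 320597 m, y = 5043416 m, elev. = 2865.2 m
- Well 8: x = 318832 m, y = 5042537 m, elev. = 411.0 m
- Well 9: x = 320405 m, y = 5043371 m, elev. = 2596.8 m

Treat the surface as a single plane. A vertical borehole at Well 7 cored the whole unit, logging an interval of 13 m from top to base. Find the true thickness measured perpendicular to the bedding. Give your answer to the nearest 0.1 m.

Let the plane be z = a·x + b·y + c.
Well 8−Well 7: −1765a − 879b = −2454.2;  Well 9−Well 7: −192a − 45b = −268.4.
Solving gives a = 1.40453, b = −0.02820.
|∇z| = √(a²+b²) = 1.40481, so dip δ = arctan(1.40481) = 54.56°.
True thickness = vertical thickness × cos δ = 13 × cos 54.56° = 7.5 m.

7.5 m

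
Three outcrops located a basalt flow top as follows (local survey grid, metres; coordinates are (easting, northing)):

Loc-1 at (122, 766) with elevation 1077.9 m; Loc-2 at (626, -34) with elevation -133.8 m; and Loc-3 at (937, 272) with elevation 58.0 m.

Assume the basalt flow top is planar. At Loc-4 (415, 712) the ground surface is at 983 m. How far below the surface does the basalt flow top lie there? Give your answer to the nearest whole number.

127 m

Let the plane be z = a·E + b·N + c.
Loc-2−Loc-1: 504a − 800b = −1211.7;  Loc-3−Loc-1: 815a − 494b = −1019.9.
Solving gives a = −0.53927, b = 1.17488.
Then c = 1077.9 − a·122 − b·766 = 243.73.
At (415, 712): z_contact = −223.8 + 836.5 + 243.73 = 856.4 m.
Depth below ground = 983 − 856.4 = 127 m.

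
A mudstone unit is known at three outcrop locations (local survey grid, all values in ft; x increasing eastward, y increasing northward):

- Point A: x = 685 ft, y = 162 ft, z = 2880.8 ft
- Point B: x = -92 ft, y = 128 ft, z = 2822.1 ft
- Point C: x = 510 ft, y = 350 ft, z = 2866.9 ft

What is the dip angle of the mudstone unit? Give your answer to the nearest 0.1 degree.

4.3°

Let the plane be z = a·x + b·y + c.
Point B−Point A: −777a − 34b = −58.7;  Point C−Point A: −175a + 188b = −13.9.
Solving gives a = 0.07570, b = −0.00347.
Gradient magnitude |∇z| = √(a² + b²) = √(0.00573 + 0.00001) = 0.07578.
True dip = arctan(0.07578) = 4.3°, dipping toward W (azimuth ≈ 273°).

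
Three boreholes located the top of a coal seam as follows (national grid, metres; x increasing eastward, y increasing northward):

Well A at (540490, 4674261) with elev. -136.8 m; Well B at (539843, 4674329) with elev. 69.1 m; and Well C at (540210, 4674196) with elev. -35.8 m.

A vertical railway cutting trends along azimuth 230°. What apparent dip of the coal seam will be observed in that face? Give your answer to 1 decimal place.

18.5°

Let the plane be z = a·x + b·y + c.
Well B−Well A: −647a + 68b = 205.9;  Well C−Well A: −280a − 65b = 101.
Solving gives a = −0.33148, b = −0.12595.
Unit vector along 230° is (sin 230°, cos 230°) = (-0.7660, -0.6428).
Slope in that direction = a·(-0.7660) + b·(-0.6428) = 0.33489.
Apparent dip = arctan|0.33489| = 18.5° (true dip is 19.5°, so apparent ≤ true as expected).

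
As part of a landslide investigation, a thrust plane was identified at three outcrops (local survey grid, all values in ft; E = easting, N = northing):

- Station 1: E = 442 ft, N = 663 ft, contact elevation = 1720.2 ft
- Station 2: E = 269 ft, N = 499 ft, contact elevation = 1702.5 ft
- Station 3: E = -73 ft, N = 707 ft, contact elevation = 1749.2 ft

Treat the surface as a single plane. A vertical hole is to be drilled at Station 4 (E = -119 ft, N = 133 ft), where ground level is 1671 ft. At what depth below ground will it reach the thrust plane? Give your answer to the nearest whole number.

8 ft

Let the plane be z = a·E + b·N + c.
Station 2−Station 1: −173a − 164b = −17.7;  Station 3−Station 1: −515a + 44b = 29.
Solving gives a = −0.04320, b = 0.15349.
Then c = 1720.2 − a·442 − b·663 = 1637.53.
At (-119, 133): z_contact = 5.1 + 20.4 + 1637.53 = 1663.1 ft.
Depth below ground = 1671 − 1663.1 = 8 ft.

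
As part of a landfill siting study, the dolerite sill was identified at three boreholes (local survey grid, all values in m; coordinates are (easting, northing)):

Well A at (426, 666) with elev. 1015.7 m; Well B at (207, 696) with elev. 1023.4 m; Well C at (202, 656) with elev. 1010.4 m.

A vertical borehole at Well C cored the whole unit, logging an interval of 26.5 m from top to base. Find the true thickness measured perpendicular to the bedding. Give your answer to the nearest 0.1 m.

Two edge vectors: Well A→Well B = (-219, 30, 7.7), Well A→Well C = (-224, -10, -5.3).
Normal n = (Well A→Well B) × (Well A→Well C) = (-82, -2885.5, 8910).
So ∂z/∂E = −n_x/n_z = 0.00920 and ∂z/∂N = −n_y/n_z = 0.32385.
|∇z| = √(a²+b²) = 0.32398, so dip δ = arctan(0.32398) = 17.95°.
True thickness = vertical thickness × cos δ = 26.5 × cos 17.95° = 25.2 m.

25.2 m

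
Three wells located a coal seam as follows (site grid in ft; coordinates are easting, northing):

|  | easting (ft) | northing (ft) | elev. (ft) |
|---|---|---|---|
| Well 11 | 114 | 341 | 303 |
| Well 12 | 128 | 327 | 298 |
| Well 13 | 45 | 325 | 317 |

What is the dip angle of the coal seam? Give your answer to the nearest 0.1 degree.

Two edge vectors: Well 11→Well 12 = (14, -14, -5), Well 11→Well 13 = (-69, -16, 14).
Normal n = (Well 11→Well 12) × (Well 11→Well 13) = (-276, 149, -1190).
So ∂z/∂easting = −n_x/n_z = −0.23193 and ∂z/∂northing = −n_y/n_z = 0.12521.
Gradient magnitude |∇z| = √(a² + b²) = √(0.05379 + 0.01568) = 0.26357.
True dip = arctan(0.26357) = 14.8°, dipping toward ESE (azimuth ≈ 118°).

14.8°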